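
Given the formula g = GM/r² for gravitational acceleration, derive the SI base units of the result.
Units of each symbol in g = GM/r²:
  G (gravitational constant): m³/(kg·s²)
  M (mass): kg
  r (distance): m  → to the power 2 in the denominator, contributes 1/m²

Multiplying the contributions: [m³/(kg·s²)] · [kg] · [1/m²]
Adding exponents of each base unit: m: 1, s: -2
SI base units of gravitational acceleration: m/s²

Answer: m/s²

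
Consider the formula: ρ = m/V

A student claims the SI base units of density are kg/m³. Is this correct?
Units of each symbol in ρ = m/V:
  m (mass): kg
  V (volume): m³  → in the denominator, contributes 1/m³

Multiplying the contributions: [kg] · [1/m³]
Adding exponents of each base unit: kg: 1, m: -3
SI base units of density: kg/m³

The claimed units kg/m³ match the derived units, so the claim is correct.

Answer: Yes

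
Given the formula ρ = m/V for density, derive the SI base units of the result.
Units of each symbol in ρ = m/V:
  m (mass): kg
  V (volume): m³  → in the denominator, contributes 1/m³

Multiplying the contributions: [kg] · [1/m³]
Adding exponents of each base unit: kg: 1, m: -3
SI base units of density: kg/m³

Answer: kg/m³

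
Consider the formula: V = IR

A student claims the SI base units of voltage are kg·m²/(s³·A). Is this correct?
Units of each symbol in V = IR:
  I (current): A
  R (resistance, in ohms): kg·m²/(s³·A²)

Multiplying the contributions: [A] · [kg·m²/(s³·A²)]
Adding exponents of each base unit: kg: 1, m: 2, s: -3, A: -1
SI base units of voltage: kg·m²/(s³·A)

The claimed units kg·m²/(s³·A) match the derived units, so the claim is correct.

Answer: Yes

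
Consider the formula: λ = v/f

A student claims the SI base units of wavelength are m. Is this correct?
Units of each symbol in λ = v/f:
  v (wave speed): m/s
  f (frequency): 1/s  → in the denominator, contributes s

Multiplying the contributions: [m/s] · [s]
Adding exponents of each base unit: m: 1
SI base units of wavelength: m

The claimed units m match the derived units, so the claim is correct.

Answer: Yes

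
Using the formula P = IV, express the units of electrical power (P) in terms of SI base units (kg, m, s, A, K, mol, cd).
Units of each symbol in P = IV:
  I (current): A
  V (voltage, in volts): kg·m²/(s³·A)

Multiplying the contributions: [A] · [kg·m²/(s³·A)]
Adding exponents of each base unit: kg: 1, m: 2, s: -3
SI base units of electrical power: kg·m²/s³

Answer: kg·m²/s³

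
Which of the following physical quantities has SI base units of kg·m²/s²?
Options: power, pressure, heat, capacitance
Checking the SI base units of each option:
  power (P = W/t): kg·m²/s³  ✗
  pressure (P = F/A): kg/(m·s²)  ✗
  heat (Q = mcΔT): kg·m²/s²  ✓ matches
  capacitance (C = Q/V): s⁴·A²/(kg·m²)  ✗

Only heat has units kg·m²/s².

Answer: heat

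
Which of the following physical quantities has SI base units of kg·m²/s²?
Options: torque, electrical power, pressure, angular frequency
Checking the SI base units of each option:
  torque (τ = Fr): kg·m²/s²  ✓ matches
  electrical power (P = IV): kg·m²/s³  ✗
  pressure (P = F/A): kg/(m·s²)  ✗
  angular frequency (ω = 2πf): 1/s  ✗

Only torque has units kg·m²/s².

Answer: torque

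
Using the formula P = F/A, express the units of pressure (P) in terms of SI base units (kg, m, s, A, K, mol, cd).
Units of each symbol in P = F/A:
  F (force): kg·m/s²
  A (area): m²  → in the denominator, contributes 1/m²

Multiplying the contributions: [kg·m/s²] · [1/m²]
Adding exponents of each base unit: kg: 1, m: -1, s: -2
SI base units of pressure: kg/(m·s²)

Answer: kg/(m·s²)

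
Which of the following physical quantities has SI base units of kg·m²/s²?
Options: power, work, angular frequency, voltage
Checking the SI base units of each option:
  power (P = W/t): kg·m²/s³  ✗
  work (W = Fd): kg·m²/s²  ✓ matches
  angular frequency (ω = 2πf): 1/s  ✗
  voltage (V = IR): kg·m²/(s³·A)  ✗

Only work has units kg·m²/s².

Answer: work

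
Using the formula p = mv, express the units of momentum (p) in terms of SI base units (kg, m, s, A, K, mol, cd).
Units of each symbol in p = mv:
  m (mass): kg
  v (velocity): m/s

Multiplying the contributions: [kg] · [m/s]
Adding exponents of each base unit: kg: 1, m: 1, s: -1
SI base units of momentum: kg·m/s

Answer: kg·m/s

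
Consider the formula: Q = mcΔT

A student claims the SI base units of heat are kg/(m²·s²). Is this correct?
Units of each symbol in Q = mcΔT:
  m (mass): kg
  c (specific heat capacity, in J/(kg·K)): m²/(s²·K)
  ΔT (temperature change): K

Multiplying the contributions: [kg] · [m²/(s²·K)] · [K]
Adding exponents of each base unit: kg: 1, m: 2, s: -2
SI base units of heat: kg·m²/s²

The claimed units kg/(m²·s²) (exponents kg: 1, m: -2, s: -2) do not match the derived units kg·m²/s² (exponents kg: 1, m: 2, s: -2), so the claim is incorrect.

Answer: No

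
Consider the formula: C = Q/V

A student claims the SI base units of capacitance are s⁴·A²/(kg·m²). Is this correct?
Units of each symbol in C = Q/V:
  Q (charge, in coulombs): s·A
  V (voltage, in volts): kg·m²/(s³·A)  → in the denominator, contributes s³·A/(kg·m²)

Multiplying the contributions: [s·A] · [s³·A/(kg·m²)]
Adding exponents of each base unit: kg: -1, m: -2, s: 4, A: 2
SI base units of capacitance: s⁴·A²/(kg·m²)

The claimed units s⁴·A²/(kg·m²) match the derived units, so the claim is correct.

Answer: Yes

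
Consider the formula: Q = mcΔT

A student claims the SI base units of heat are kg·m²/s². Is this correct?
Units of each symbol in Q = mcΔT:
  m (mass): kg
  c (specific heat capacity, in J/(kg·K)): m²/(s²·K)
  ΔT (temperature change): K

Multiplying the contributions: [kg] · [m²/(s²·K)] · [K]
Adding exponents of each base unit: kg: 1, m: 2, s: -2
SI base units of heat: kg·m²/s²

The claimed units kg·m²/s² match the derived units, so the claim is correct.

Answer: Yes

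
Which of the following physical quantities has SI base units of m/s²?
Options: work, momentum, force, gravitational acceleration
Checking the SI base units of each option:
  work (W = Fd): kg·m²/s²  ✗
  momentum (p = mv): kg·m/s  ✗
  force (F = ma): kg·m/s²  ✗
  gravitational acceleration (g = GM/r²): m/s²  ✓ matches

Only gravitational acceleration has units m/s².

Answer: gravitational acceleration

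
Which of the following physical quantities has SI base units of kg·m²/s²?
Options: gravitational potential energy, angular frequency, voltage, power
Checking the SI base units of each option:
  gravitational potential energy (U = -GMm/r): kg·m²/s²  ✓ matches
  angular frequency (ω = 2πf): 1/s  ✗
  voltage (V = IR): kg·m²/(s³·A)  ✗
  power (P = W/t): kg·m²/s³  ✗

Only gravitational potential energy has units kg·m²/s².

Answer: gravitational potential energy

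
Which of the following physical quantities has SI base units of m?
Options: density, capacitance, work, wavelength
Checking the SI base units of each option:
  density (ρ = m/V): kg/m³  ✗
  capacitance (C = Q/V): s⁴·A²/(kg·m²)  ✗
  work (W = Fd): kg·m²/s²  ✗
  wavelength (λ = v/f): m  ✓ matches

Only wavelength has units m.

Answer: wavelength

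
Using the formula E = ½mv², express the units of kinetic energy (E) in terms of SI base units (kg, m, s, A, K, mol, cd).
Units of each symbol in E = ½mv²:
  m (mass): kg
  v (speed): m/s  → to the power 2, contributes m²/s²
  The factor ½ is dimensionless.

Multiplying the contributions: [kg] · [m²/s²]
Adding exponents of each base unit: kg: 1, m: 2, s: -2
SI base units of kinetic energy: kg·m²/s²

Answer: kg·m²/s²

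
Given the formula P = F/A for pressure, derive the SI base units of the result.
Units of each symbol in P = F/A:
  F (force): kg·m/s²
  A (area): m²  → in the denominator, contributes 1/m²

Multiplying the contributions: [kg·m/s²] · [1/m²]
Adding exponents of each base unit: kg: 1, m: -1, s: -2
SI base units of pressure: kg/(m·s²)

Answer: kg/(m·s²)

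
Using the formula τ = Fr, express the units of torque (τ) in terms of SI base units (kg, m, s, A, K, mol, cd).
Units of each symbol in τ = Fr:
  F (force): kg·m/s²
  r (lever arm): m

Multiplying the contributions: [kg·m/s²] · [m]
Adding exponents of each base unit: kg: 1, m: 2, s: -2
SI base units of torque: kg·m²/s²

Answer: kg·m²/s²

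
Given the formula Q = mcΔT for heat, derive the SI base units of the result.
Units of each symbol in Q = mcΔT:
  m (mass): kg
  c (specific heat capacity, in J/(kg·K)): m²/(s²·K)
  ΔT (temperature change): K

Multiplying the contributions: [kg] · [m²/(s²·K)] · [K]
Adding exponents of each base unit: kg: 1, m: 2, s: -2
SI base units of heat: kg·m²/s²

Answer: kg·m²/s²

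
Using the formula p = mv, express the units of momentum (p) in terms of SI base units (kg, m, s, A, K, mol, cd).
Units of each symbol in p = mv:
  m (mass): kg
  v (velocity): m/s

Multiplying the contributions: [kg] · [m/s]
Adding exponents of each base unit: kg: 1, m: 1, s: -1
SI base units of momentum: kg·m/s

Answer: kg·m/s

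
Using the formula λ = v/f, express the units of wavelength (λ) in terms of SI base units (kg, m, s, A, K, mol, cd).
Units of each symbol in λ = v/f:
  v (wave speed): m/s
  f (frequency): 1/s  → in the denominator, contributes s

Multiplying the contributions: [m/s] · [s]
Adding exponents of each base unit: m: 1
SI base units of wavelength: m

Answer: m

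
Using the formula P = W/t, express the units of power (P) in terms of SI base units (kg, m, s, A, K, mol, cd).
Units of each symbol in P = W/t:
  W (work): kg·m²/s²
  t (time): s  → in the denominator, contributes 1/s

Multiplying the contributions: [kg·m²/s²] · [1/s]
Adding exponents of each base unit: kg: 1, m: 2, s: -3
SI base units of power: kg·m²/s³

Answer: kg·m²/s³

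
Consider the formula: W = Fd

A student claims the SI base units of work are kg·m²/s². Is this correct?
Units of each symbol in W = Fd:
  F (force): kg·m/s²
  d (displacement): m

Multiplying the contributions: [kg·m/s²] · [m]
Adding exponents of each base unit: kg: 1, m: 2, s: -2
SI base units of work: kg·m²/s²

The claimed units kg·m²/s² match the derived units, so the claim is correct.

Answer: Yes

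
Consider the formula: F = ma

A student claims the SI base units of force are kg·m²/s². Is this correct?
Units of each symbol in F = ma:
  m (mass): kg
  a (acceleration): m/s²

Multiplying the contributions: [kg] · [m/s²]
Adding exponents of each base unit: kg: 1, m: 1, s: -2
SI base units of force: kg·m/s²

The claimed units kg·m²/s² (exponents kg: 1, m: 2, s: -2) do not match the derived units kg·m/s² (exponents kg: 1, m: 1, s: -2), so the claim is incorrect.

Answer: No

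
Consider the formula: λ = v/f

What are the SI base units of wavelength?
Units of each symbol in λ = v/f:
  v (wave speed): m/s
  f (frequency): 1/s  → in the denominator, contributes s

Multiplying the contributions: [m/s] · [s]
Adding exponents of each base unit: m: 1
SI base units of wavelength: m

Answer: m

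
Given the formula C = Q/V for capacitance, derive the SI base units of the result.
Units of each symbol in C = Q/V:
  Q (charge, in coulombs): s·A
  V (voltage, in volts): kg·m²/(s³·A)  → in the denominator, contributes s³·A/(kg·m²)

Multiplying the contributions: [s·A] · [s³·A/(kg·m²)]
Adding exponents of each base unit: kg: -1, m: -2, s: 4, A: 2
SI base units of capacitance: s⁴·A²/(kg·m²)

Answer: s⁴·A²/(kg·m²)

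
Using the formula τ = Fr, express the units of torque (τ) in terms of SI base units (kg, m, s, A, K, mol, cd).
Units of each symbol in τ = Fr:
  F (force): kg·m/s²
  r (lever arm): m

Multiplying the contributions: [kg·m/s²] · [m]
Adding exponents of each base unit: kg: 1, m: 2, s: -2
SI base units of torque: kg·m²/s²

Answer: kg·m²/s²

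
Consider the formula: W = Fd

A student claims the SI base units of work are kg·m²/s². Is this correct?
Units of each symbol in W = Fd:
  F (force): kg·m/s²
  d (displacement): m

Multiplying the contributions: [kg·m/s²] · [m]
Adding exponents of each base unit: kg: 1, m: 2, s: -2
SI base units of work: kg·m²/s²

The claimed units kg·m²/s² match the derived units, so the claim is correct.

Answer: Yes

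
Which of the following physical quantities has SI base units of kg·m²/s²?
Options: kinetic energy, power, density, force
Checking the SI base units of each option:
  kinetic energy (E = ½mv²): kg·m²/s²  ✓ matches
  power (P = W/t): kg·m²/s³  ✗
  density (ρ = m/V): kg/m³  ✗
  force (F = ma): kg·m/s²  ✗

Only kinetic energy has units kg·m²/s².

Answer: kinetic energy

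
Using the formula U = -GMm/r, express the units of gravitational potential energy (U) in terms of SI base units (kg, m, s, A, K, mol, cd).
Units of each symbol in U = -GMm/r:
  G (gravitational constant): m³/(kg·s²)
  M (mass): kg
  m (mass): kg
  r (distance): m  → in the denominator, contributes 1/m
  The minus sign does not affect the units.

Multiplying the contributions: [m³/(kg·s²)] · [kg] · [kg] · [1/m]
Adding exponents of each base unit: kg: 1, m: 2, s: -2
SI base units of gravitational potential energy: kg·m²/s²

Answer: kg·m²/s²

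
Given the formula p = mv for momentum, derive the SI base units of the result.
Units of each symbol in p = mv:
  m (mass): kg
  v (velocity): m/s

Multiplying the contributions: [kg] · [m/s]
Adding exponents of each base unit: kg: 1, m: 1, s: -1
SI base units of momentum: kg·m/s

Answer: kg·m/s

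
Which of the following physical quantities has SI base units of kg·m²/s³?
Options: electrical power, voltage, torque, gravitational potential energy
Checking the SI base units of each option:
  electrical power (P = IV): kg·m²/s³  ✓ matches
  voltage (V = IR): kg·m²/(s³·A)  ✗
  torque (τ = Fr): kg·m²/s²  ✗
  gravitational potential energy (U = -GMm/r): kg·m²/s²  ✗

Only electrical power has units kg·m²/s³.

Answer: electrical power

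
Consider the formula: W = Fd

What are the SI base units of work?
Units of each symbol in W = Fd:
  F (force): kg·m/s²
  d (displacement): m

Multiplying the contributions: [kg·m/s²] · [m]
Adding exponents of each base unit: kg: 1, m: 2, s: -2
SI base units of work: kg·m²/s²

Answer: kg·m²/s²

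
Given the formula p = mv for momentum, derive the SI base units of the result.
Units of each symbol in p = mv:
  m (mass): kg
  v (velocity): m/s

Multiplying the contributions: [kg] · [m/s]
Adding exponents of each base unit: kg: 1, m: 1, s: -1
SI base units of momentum: kg·m/s

Answer: kg·m/s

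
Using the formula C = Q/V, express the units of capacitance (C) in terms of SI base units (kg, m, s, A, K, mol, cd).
Units of each symbol in C = Q/V:
  Q (charge, in coulombs): s·A
  V (voltage, in volts): kg·m²/(s³·A)  → in the denominator, contributes s³·A/(kg·m²)

Multiplying the contributions: [s·A] · [s³·A/(kg·m²)]
Adding exponents of each base unit: kg: -1, m: -2, s: 4, A: 2
SI base units of capacitance: s⁴·A²/(kg·m²)

Answer: s⁴·A²/(kg·m²)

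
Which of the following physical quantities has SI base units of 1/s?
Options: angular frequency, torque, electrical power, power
Checking the SI base units of each option:
  angular frequency (ω = 2πf): 1/s  ✓ matches
  torque (τ = Fr): kg·m²/s²  ✗
  electrical power (P = IV): kg·m²/s³  ✗
  power (P = W/t): kg·m²/s³  ✗

Only angular frequency has units 1/s.

Answer: angular frequency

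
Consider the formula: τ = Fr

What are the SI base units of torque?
Units of each symbol in τ = Fr:
  F (force): kg·m/s²
  r (lever arm): m

Multiplying the contributions: [kg·m/s²] · [m]
Adding exponents of each base unit: kg: 1, m: 2, s: -2
SI base units of torque: kg·m²/s²

Answer: kg·m²/s²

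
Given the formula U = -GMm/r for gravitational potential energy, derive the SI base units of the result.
Units of each symbol in U = -GMm/r:
  G (gravitational constant): m³/(kg·s²)
  M (mass): kg
  m (mass): kg
  r (distance): m  → in the denominator, contributes 1/m
  The minus sign does not affect the units.

Multiplying the contributions: [m³/(kg·s²)] · [kg] · [kg] · [1/m]
Adding exponents of each base unit: kg: 1, m: 2, s: -2
SI base units of gravitational potential energy: kg·m²/s²

Answer: kg·m²/s²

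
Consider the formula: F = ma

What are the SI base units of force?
Units of each symbol in F = ma:
  m (mass): kg
  a (acceleration): m/s²

Multiplying the contributions: [kg] · [m/s²]
Adding exponents of each base unit: kg: 1, m: 1, s: -2
SI base units of force: kg·m/s²

Answer: kg·m/s²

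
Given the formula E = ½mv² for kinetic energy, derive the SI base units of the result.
Units of each symbol in E = ½mv²:
  m (mass): kg
  v (speed): m/s  → to the power 2, contributes m²/s²
  The factor ½ is dimensionless.

Multiplying the contributions: [kg] · [m²/s²]
Adding exponents of each base unit: kg: 1, m: 2, s: -2
SI base units of kinetic energy: kg·m²/s²

Answer: kg·m²/s²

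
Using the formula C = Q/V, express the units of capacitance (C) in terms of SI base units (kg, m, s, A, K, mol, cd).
Units of each symbol in C = Q/V:
  Q (charge, in coulombs): s·A
  V (voltage, in volts): kg·m²/(s³·A)  → in the denominator, contributes s³·A/(kg·m²)

Multiplying the contributions: [s·A] · [s³·A/(kg·m²)]
Adding exponents of each base unit: kg: -1, m: -2, s: 4, A: 2
SI base units of capacitance: s⁴·A²/(kg·m²)

Answer: s⁴·A²/(kg·m²)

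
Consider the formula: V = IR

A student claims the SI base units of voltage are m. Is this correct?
Units of each symbol in V = IR:
  I (current): A
  R (resistance, in ohms): kg·m²/(s³·A²)

Multiplying the contributions: [A] · [kg·m²/(s³·A²)]
Adding exponents of each base unit: kg: 1, m: 2, s: -3, A: -1
SI base units of voltage: kg·m²/(s³·A)

The claimed units m (exponents m: 1) do not match the derived units kg·m²/(s³·A) (exponents kg: 1, m: 2, s: -3, A: -1), so the claim is incorrect.

Answer: No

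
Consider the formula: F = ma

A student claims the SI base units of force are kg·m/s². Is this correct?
Units of each symbol in F = ma:
  m (mass): kg
  a (acceleration): m/s²

Multiplying the contributions: [kg] · [m/s²]
Adding exponents of each base unit: kg: 1, m: 1, s: -2
SI base units of force: kg·m/s²

The claimed units kg·m/s² match the derived units, so the claim is correct.

Answer: Yes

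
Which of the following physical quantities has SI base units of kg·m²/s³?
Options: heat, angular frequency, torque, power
Checking the SI base units of each option:
  heat (Q = mcΔT): kg·m²/s²  ✗
  angular frequency (ω = 2πf): 1/s  ✗
  torque (τ = Fr): kg·m²/s²  ✗
  power (P = W/t): kg·m²/s³  ✓ matches

Only power has units kg·m²/s³.

Answer: power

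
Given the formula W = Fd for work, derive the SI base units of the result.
Units of each symbol in W = Fd:
  F (force): kg·m/s²
  d (displacement): m

Multiplying the contributions: [kg·m/s²] · [m]
Adding exponents of each base unit: kg: 1, m: 2, s: -2
SI base units of work: kg·m²/s²

Answer: kg·m²/s²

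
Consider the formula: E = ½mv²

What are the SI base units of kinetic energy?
Units of each symbol in E = ½mv²:
  m (mass): kg
  v (speed): m/s  → to the power 2, contributes m²/s²
  The factor ½ is dimensionless.

Multiplying the contributions: [kg] · [m²/s²]
Adding exponents of each base unit: kg: 1, m: 2, s: -2
SI base units of kinetic energy: kg·m²/s²

Answer: kg·m²/s²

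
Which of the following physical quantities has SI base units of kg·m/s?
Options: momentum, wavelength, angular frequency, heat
Checking the SI base units of each option:
  momentum (p = mv): kg·m/s  ✓ matches
  wavelength (λ = v/f): m  ✗
  angular frequency (ω = 2πf): 1/s  ✗
  heat (Q = mcΔT): kg·m²/s²  ✗

Only momentum has units kg·m/s.

Answer: momentum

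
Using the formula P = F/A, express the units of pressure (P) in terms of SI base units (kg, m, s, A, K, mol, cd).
Units of each symbol in P = F/A:
  F (force): kg·m/s²
  A (area): m²  → in the denominator, contributes 1/m²

Multiplying the contributions: [kg·m/s²] · [1/m²]
Adding exponents of each base unit: kg: 1, m: -1, s: -2
SI base units of pressure: kg/(m·s²)

Answer: kg/(m·s²)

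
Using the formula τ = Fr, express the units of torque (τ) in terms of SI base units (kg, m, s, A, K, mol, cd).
Units of each symbol in τ = Fr:
  F (force): kg·m/s²
  r (lever arm): m

Multiplying the contributions: [kg·m/s²] · [m]
Adding exponents of each base unit: kg: 1, m: 2, s: -2
SI base units of torque: kg·m²/s²

Answer: kg·m²/s²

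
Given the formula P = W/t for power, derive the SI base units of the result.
Units of each symbol in P = W/t:
  W (work): kg·m²/s²
  t (time): s  → in the denominator, contributes 1/s

Multiplying the contributions: [kg·m²/s²] · [1/s]
Adding exponents of each base unit: kg: 1, m: 2, s: -3
SI base units of power: kg·m²/s³

Answer: kg·m²/s³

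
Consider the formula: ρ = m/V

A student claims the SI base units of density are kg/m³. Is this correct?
Units of each symbol in ρ = m/V:
  m (mass): kg
  V (volume): m³  → in the denominator, contributes 1/m³

Multiplying the contributions: [kg] · [1/m³]
Adding exponents of each base unit: kg: 1, m: -3
SI base units of density: kg/m³

The claimed units kg/m³ match the derived units, so the claim is correct.

Answer: Yes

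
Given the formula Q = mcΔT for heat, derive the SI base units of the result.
Units of each symbol in Q = mcΔT:
  m (mass): kg
  c (specific heat capacity, in J/(kg·K)): m²/(s²·K)
  ΔT (temperature change): K

Multiplying the contributions: [kg] · [m²/(s²·K)] · [K]
Adding exponents of each base unit: kg: 1, m: 2, s: -2
SI base units of heat: kg·m²/s²

Answer: kg·m²/s²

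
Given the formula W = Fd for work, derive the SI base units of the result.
Units of each symbol in W = Fd:
  F (force): kg·m/s²
  d (displacement): m

Multiplying the contributions: [kg·m/s²] · [m]
Adding exponents of each base unit: kg: 1, m: 2, s: -2
SI base units of work: kg·m²/s²

Answer: kg·m²/s²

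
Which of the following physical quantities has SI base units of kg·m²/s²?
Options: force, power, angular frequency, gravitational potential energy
Checking the SI base units of each option:
  force (F = ma): kg·m/s²  ✗
  power (P = W/t): kg·m²/s³  ✗
  angular frequency (ω = 2πf): 1/s  ✗
  gravitational potential energy (U = -GMm/r): kg·m²/s²  ✓ matches

Only gravitational potential energy has units kg·m²/s².

Answer: gravitational potential energy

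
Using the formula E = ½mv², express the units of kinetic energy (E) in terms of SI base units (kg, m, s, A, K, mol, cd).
Units of each symbol in E = ½mv²:
  m (mass): kg
  v (speed): m/s  → to the power 2, contributes m²/s²
  The factor ½ is dimensionless.

Multiplying the contributions: [kg] · [m²/s²]
Adding exponents of each base unit: kg: 1, m: 2, s: -2
SI base units of kinetic energy: kg·m²/s²

Answer: kg·m²/s²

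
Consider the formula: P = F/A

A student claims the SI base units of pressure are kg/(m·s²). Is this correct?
Units of each symbol in P = F/A:
  F (force): kg·m/s²
  A (area): m²  → in the denominator, contributes 1/m²

Multiplying the contributions: [kg·m/s²] · [1/m²]
Adding exponents of each base unit: kg: 1, m: -1, s: -2
SI base units of pressure: kg/(m·s²)

The claimed units kg/(m·s²) match the derived units, so the claim is correct.

Answer: Yes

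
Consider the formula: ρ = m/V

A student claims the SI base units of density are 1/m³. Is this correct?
Units of each symbol in ρ = m/V:
  m (mass): kg
  V (volume): m³  → in the denominator, contributes 1/m³

Multiplying the contributions: [kg] · [1/m³]
Adding exponents of each base unit: kg: 1, m: -3
SI base units of density: kg/m³

The claimed units 1/m³ (exponents m: -3) do not match the derived units kg/m³ (exponents kg: 1, m: -3), so the claim is incorrect.

Answer: No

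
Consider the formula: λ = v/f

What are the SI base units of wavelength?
Units of each symbol in λ = v/f:
  v (wave speed): m/s
  f (frequency): 1/s  → in the denominator, contributes s

Multiplying the contributions: [m/s] · [s]
Adding exponents of each base unit: m: 1
SI base units of wavelength: m

Answer: m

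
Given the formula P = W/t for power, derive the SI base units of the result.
Units of each symbol in P = W/t:
  W (work): kg·m²/s²
  t (time): s  → in the denominator, contributes 1/s

Multiplying the contributions: [kg·m²/s²] · [1/s]
Adding exponents of each base unit: kg: 1, m: 2, s: -3
SI base units of power: kg·m²/s³

Answer: kg·m²/s³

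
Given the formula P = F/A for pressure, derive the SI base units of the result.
Units of each symbol in P = F/A:
  F (force): kg·m/s²
  A (area): m²  → in the denominator, contributes 1/m²

Multiplying the contributions: [kg·m/s²] · [1/m²]
Adding exponents of each base unit: kg: 1, m: -1, s: -2
SI base units of pressure: kg/(m·s²)

Answer: kg/(m·s²)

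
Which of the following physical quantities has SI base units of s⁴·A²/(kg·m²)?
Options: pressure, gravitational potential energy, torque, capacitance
Checking the SI base units of each option:
  pressure (P = F/A): kg/(m·s²)  ✗
  gravitational potential energy (U = -GMm/r): kg·m²/s²  ✗
  torque (τ = Fr): kg·m²/s²  ✗
  capacitance (C = Q/V): s⁴·A²/(kg·m²)  ✓ matches

Only capacitance has units s⁴·A²/(kg·m²).

Answer: capacitance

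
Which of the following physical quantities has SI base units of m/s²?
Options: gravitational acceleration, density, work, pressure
Checking the SI base units of each option:
  gravitational acceleration (g = GM/r²): m/s²  ✓ matches
  density (ρ = m/V): kg/m³  ✗
  work (W = Fd): kg·m²/s²  ✗
  pressure (P = F/A): kg/(m·s²)  ✗

Only gravitational acceleration has units m/s².

Answer: gravitational acceleration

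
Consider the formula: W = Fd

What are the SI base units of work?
Units of each symbol in W = Fd:
  F (force): kg·m/s²
  d (displacement): m

Multiplying the contributions: [kg·m/s²] · [m]
Adding exponents of each base unit: kg: 1, m: 2, s: -2
SI base units of work: kg·m²/s²

Answer: kg·m²/s²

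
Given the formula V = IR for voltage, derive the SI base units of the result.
Units of each symbol in V = IR:
  I (current): A
  R (resistance, in ohms): kg·m²/(s³·A²)

Multiplying the contributions: [A] · [kg·m²/(s³·A²)]
Adding exponents of each base unit: kg: 1, m: 2, s: -3, A: -1
SI base units of voltage: kg·m²/(s³·A)

Answer: kg·m²/(s³·A)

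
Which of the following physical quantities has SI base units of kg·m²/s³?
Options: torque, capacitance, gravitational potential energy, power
Checking the SI base units of each option:
  torque (τ = Fr): kg·m²/s²  ✗
  capacitance (C = Q/V): s⁴·A²/(kg·m²)  ✗
  gravitational potential energy (U = -GMm/r): kg·m²/s²  ✗
  power (P = W/t): kg·m²/s³  ✓ matches

Only power has units kg·m²/s³.

Answer: power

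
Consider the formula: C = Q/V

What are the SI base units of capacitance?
Units of each symbol in C = Q/V:
  Q (charge, in coulombs): s·A
  V (voltage, in volts): kg·m²/(s³·A)  → in the denominator, contributes s³·A/(kg·m²)

Multiplying the contributions: [s·A] · [s³·A/(kg·m²)]
Adding exponents of each base unit: kg: -1, m: -2, s: 4, A: 2
SI base units of capacitance: s⁴·A²/(kg·m²)

Answer: s⁴·A²/(kg·m²)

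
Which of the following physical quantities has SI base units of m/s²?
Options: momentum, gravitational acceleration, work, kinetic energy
Checking the SI base units of each option:
  momentum (p = mv): kg·m/s  ✗
  gravitational acceleration (g = GM/r²): m/s²  ✓ matches
  work (W = Fd): kg·m²/s²  ✗
  kinetic energy (E = ½mv²): kg·m²/s²  ✗

Only gravitational acceleration has units m/s².

Answer: gravitational acceleration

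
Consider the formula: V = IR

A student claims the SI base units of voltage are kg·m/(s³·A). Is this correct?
Units of each symbol in V = IR:
  I (current): A
  R (resistance, in ohms): kg·m²/(s³·A²)

Multiplying the contributions: [A] · [kg·m²/(s³·A²)]
Adding exponents of each base unit: kg: 1, m: 2, s: -3, A: -1
SI base units of voltage: kg·m²/(s³·A)

The claimed units kg·m/(s³·A) (exponents kg: 1, m: 1, s: -3, A: -1) do not match the derived units kg·m²/(s³·A) (exponents kg: 1, m: 2, s: -3, A: -1), so the claim is incorrect.

Answer: No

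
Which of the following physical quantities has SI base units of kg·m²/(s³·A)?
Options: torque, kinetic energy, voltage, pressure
Checking the SI base units of each option:
  torque (τ = Fr): kg·m²/s²  ✗
  kinetic energy (E = ½mv²): kg·m²/s²  ✗
  voltage (V = IR): kg·m²/(s³·A)  ✓ matches
  pressure (P = F/A): kg/(m·s²)  ✗

Only voltage has units kg·m²/(s³·A).

Answer: voltage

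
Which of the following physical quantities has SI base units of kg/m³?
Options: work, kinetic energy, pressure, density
Checking the SI base units of each option:
  work (W = Fd): kg·m²/s²  ✗
  kinetic energy (E = ½mv²): kg·m²/s²  ✗
  pressure (P = F/A): kg/(m·s²)  ✗
  density (ρ = m/V): kg/m³  ✓ matches

Only density has units kg/m³.

Answer: density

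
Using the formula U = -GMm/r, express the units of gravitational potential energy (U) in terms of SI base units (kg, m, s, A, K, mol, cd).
Units of each symbol in U = -GMm/r:
  G (gravitational constant): m³/(kg·s²)
  M (mass): kg
  m (mass): kg
  r (distance): m  → in the denominator, contributes 1/m
  The minus sign does not affect the units.

Multiplying the contributions: [m³/(kg·s²)] · [kg] · [kg] · [1/m]
Adding exponents of each base unit: kg: 1, m: 2, s: -2
SI base units of gravitational potential energy: kg·m²/s²

Answer: kg·m²/s²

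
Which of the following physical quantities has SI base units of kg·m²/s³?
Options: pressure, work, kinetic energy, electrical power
Checking the SI base units of each option:
  pressure (P = F/A): kg/(m·s²)  ✗
  work (W = Fd): kg·m²/s²  ✗
  kinetic energy (E = ½mv²): kg·m²/s²  ✗
  electrical power (P = IV): kg·m²/s³  ✓ matches

Only electrical power has units kg·m²/s³.

Answer: electrical power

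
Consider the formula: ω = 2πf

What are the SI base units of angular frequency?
Units of each symbol in ω = 2πf:
  f (frequency): 1/s
  The factor 2π is dimensionless.

Multiplying the contributions: [1/s]
Adding exponents of each base unit: s: -1
SI base units of angular frequency: 1/s

Answer: 1/s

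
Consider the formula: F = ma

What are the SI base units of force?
Units of each symbol in F = ma:
  m (mass): kg
  a (acceleration): m/s²

Multiplying the contributions: [kg] · [m/s²]
Adding exponents of each base unit: kg: 1, m: 1, s: -2
SI base units of force: kg·m/s²

Answer: kg·m/s²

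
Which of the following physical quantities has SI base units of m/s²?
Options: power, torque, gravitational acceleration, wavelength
Checking the SI base units of each option:
  power (P = W/t): kg·m²/s³  ✗
  torque (τ = Fr): kg·m²/s²  ✗
  gravitational acceleration (g = GM/r²): m/s²  ✓ matches
  wavelength (λ = v/f): m  ✗

Only gravitational acceleration has units m/s².

Answer: gravitational acceleration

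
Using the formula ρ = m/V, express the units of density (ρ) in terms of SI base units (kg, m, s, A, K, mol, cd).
Units of each symbol in ρ = m/V:
  m (mass): kg
  V (volume): m³  → in the denominator, contributes 1/m³

Multiplying the contributions: [kg] · [1/m³]
Adding exponents of each base unit: kg: 1, m: -3
SI base units of density: kg/m³

Answer: kg/m³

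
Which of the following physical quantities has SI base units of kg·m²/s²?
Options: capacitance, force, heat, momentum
Checking the SI base units of each option:
  capacitance (C = Q/V): s⁴·A²/(kg·m²)  ✗
  force (F = ma): kg·m/s²  ✗
  heat (Q = mcΔT): kg·m²/s²  ✓ matches
  momentum (p = mv): kg·m/s  ✗

Only heat has units kg·m²/s².

Answer: heat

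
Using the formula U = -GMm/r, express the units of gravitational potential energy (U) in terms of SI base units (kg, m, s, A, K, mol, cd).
Units of each symbol in U = -GMm/r:
  G (gravitational constant): m³/(kg·s²)
  M (mass): kg
  m (mass): kg
  r (distance): m  → in the denominator, contributes 1/m
  The minus sign does not affect the units.

Multiplying the contributions: [m³/(kg·s²)] · [kg] · [kg] · [1/m]
Adding exponents of each base unit: kg: 1, m: 2, s: -2
SI base units of gravitational potential energy: kg·m²/s²

Answer: kg·m²/s²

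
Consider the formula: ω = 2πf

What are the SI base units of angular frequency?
Units of each symbol in ω = 2πf:
  f (frequency): 1/s
  The factor 2π is dimensionless.

Multiplying the contributions: [1/s]
Adding exponents of each base unit: s: -1
SI base units of angular frequency: 1/s

Answer: 1/s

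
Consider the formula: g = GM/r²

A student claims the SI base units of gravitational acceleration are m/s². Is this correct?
Units of each symbol in g = GM/r²:
  G (gravitational constant): m³/(kg·s²)
  M (mass): kg
  r (distance): m  → to the power 2 in the denominator, contributes 1/m²

Multiplying the contributions: [m³/(kg·s²)] · [kg] · [1/m²]
Adding exponents of each base unit: m: 1, s: -2
SI base units of gravitational acceleration: m/s²

The claimed units m/s² match the derived units, so the claim is correct.

Answer: Yes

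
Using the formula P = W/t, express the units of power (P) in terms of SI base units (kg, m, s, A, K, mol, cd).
Units of each symbol in P = W/t:
  W (work): kg·m²/s²
  t (time): s  → in the denominator, contributes 1/s

Multiplying the contributions: [kg·m²/s²] · [1/s]
Adding exponents of each base unit: kg: 1, m: 2, s: -3
SI base units of power: kg·m²/s³

Answer: kg·m²/s³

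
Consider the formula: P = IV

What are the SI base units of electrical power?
Units of each symbol in P = IV:
  I (current): A
  V (voltage, in volts): kg·m²/(s³·A)

Multiplying the contributions: [A] · [kg·m²/(s³·A)]
Adding exponents of each base unit: kg: 1, m: 2, s: -3
SI base units of electrical power: kg·m²/s³

Answer: kg·m²/s³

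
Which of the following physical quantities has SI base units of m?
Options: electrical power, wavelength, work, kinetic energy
Checking the SI base units of each option:
  electrical power (P = IV): kg·m²/s³  ✗
  wavelength (λ = v/f): m  ✓ matches
  work (W = Fd): kg·m²/s²  ✗
  kinetic energy (E = ½mv²): kg·m²/s²  ✗

Only wavelength has units m.

Answer: wavelength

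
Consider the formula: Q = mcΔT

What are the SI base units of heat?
Units of each symbol in Q = mcΔT:
  m (mass): kg
  c (specific heat capacity, in J/(kg·K)): m²/(s²·K)
  ΔT (temperature change): K

Multiplying the contributions: [kg] · [m²/(s²·K)] · [K]
Adding exponents of each base unit: kg: 1, m: 2, s: -2
SI base units of heat: kg·m²/s²

Answer: kg·m²/s²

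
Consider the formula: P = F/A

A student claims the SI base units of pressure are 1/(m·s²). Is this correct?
Units of each symbol in P = F/A:
  F (force): kg·m/s²
  A (area): m²  → in the denominator, contributes 1/m²

Multiplying the contributions: [kg·m/s²] · [1/m²]
Adding exponents of each base unit: kg: 1, m: -1, s: -2
SI base units of pressure: kg/(m·s²)

The claimed units 1/(m·s²) (exponents m: -1, s: -2) do not match the derived units kg/(m·s²) (exponents kg: 1, m: -1, s: -2), so the claim is incorrect.

Answer: No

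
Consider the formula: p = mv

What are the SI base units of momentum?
Units of each symbol in p = mv:
  m (mass): kg
  v (velocity): m/s

Multiplying the contributions: [kg] · [m/s]
Adding exponents of each base unit: kg: 1, m: 1, s: -1
SI base units of momentum: kg·m/s

Answer: kg·m/s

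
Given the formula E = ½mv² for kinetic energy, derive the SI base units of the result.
Units of each symbol in E = ½mv²:
  m (mass): kg
  v (speed): m/s  → to the power 2, contributes m²/s²
  The factor ½ is dimensionless.

Multiplying the contributions: [kg] · [m²/s²]
Adding exponents of each base unit: kg: 1, m: 2, s: -2
SI base units of kinetic energy: kg·m²/s²

Answer: kg·m²/s²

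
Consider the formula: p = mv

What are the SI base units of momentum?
Units of each symbol in p = mv:
  m (mass): kg
  v (velocity): m/s

Multiplying the contributions: [kg] · [m/s]
Adding exponents of each base unit: kg: 1, m: 1, s: -1
SI base units of momentum: kg·m/s

Answer: kg·m/s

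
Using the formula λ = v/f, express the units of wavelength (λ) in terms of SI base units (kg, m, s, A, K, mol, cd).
Units of each symbol in λ = v/f:
  v (wave speed): m/s
  f (frequency): 1/s  → in the denominator, contributes s

Multiplying the contributions: [m/s] · [s]
Adding exponents of each base unit: m: 1
SI base units of wavelength: m

Answer: m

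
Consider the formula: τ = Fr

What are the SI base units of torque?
Units of each symbol in τ = Fr:
  F (force): kg·m/s²
  r (lever arm): m

Multiplying the contributions: [kg·m/s²] · [m]
Adding exponents of each base unit: kg: 1, m: 2, s: -2
SI base units of torque: kg·m²/s²

Answer: kg·m²/s²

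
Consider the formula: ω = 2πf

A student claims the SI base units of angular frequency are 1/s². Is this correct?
Units of each symbol in ω = 2πf:
  f (frequency): 1/s
  The factor 2π is dimensionless.

Multiplying the contributions: [1/s]
Adding exponents of each base unit: s: -1
SI base units of angular frequency: 1/s

The claimed units 1/s² (exponents s: -2) do not match the derived units 1/s (exponents s: -1), so the claim is incorrect.

Answer: No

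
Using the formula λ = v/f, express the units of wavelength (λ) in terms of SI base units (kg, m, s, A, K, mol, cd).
Units of each symbol in λ = v/f:
  v (wave speed): m/s
  f (frequency): 1/s  → in the denominator, contributes s

Multiplying the contributions: [m/s] · [s]
Adding exponents of each base unit: m: 1
SI base units of wavelength: m

Answer: m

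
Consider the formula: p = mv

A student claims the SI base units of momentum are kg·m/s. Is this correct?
Units of each symbol in p = mv:
  m (mass): kg
  v (velocity): m/s

Multiplying the contributions: [kg] · [m/s]
Adding exponents of each base unit: kg: 1, m: 1, s: -1
SI base units of momentum: kg·m/s

The claimed units kg·m/s match the derived units, so the claim is correct.

Answer: Yes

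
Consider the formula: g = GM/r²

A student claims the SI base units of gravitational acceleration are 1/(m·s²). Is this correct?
Units of each symbol in g = GM/r²:
  G (gravitational constant): m³/(kg·s²)
  M (mass): kg
  r (distance): m  → to the power 2 in the denominator, contributes 1/m²

Multiplying the contributions: [m³/(kg·s²)] · [kg] · [1/m²]
Adding exponents of each base unit: m: 1, s: -2
SI base units of gravitational acceleration: m/s²

The claimed units 1/(m·s²) (exponents m: -1, s: -2) do not match the derived units m/s² (exponents m: 1, s: -2), so the claim is incorrect.

Answer: No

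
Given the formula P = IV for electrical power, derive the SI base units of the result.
Units of each symbol in P = IV:
  I (current): A
  V (voltage, in volts): kg·m²/(s³·A)

Multiplying the contributions: [A] · [kg·m²/(s³·A)]
Adding exponents of each base unit: kg: 1, m: 2, s: -3
SI base units of electrical power: kg·m²/s³

Answer: kg·m²/s³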